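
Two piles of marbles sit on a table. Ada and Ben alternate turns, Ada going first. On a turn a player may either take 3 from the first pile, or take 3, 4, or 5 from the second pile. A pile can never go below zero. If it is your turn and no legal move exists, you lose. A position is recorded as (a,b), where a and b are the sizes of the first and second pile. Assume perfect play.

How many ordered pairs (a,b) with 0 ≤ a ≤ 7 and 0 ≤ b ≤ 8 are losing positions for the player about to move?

Build the W/L table. Terminal = L. A non-terminal position is W if it has a move to some L; otherwise it is L.
Every move lowers a or b (never raises either), so fill the grid row by row in increasing a, and left to right within a row: each cell's successors are then already labelled.
      b=0  b=1  b=2  b=3  b=4  b=5  b=6  b=7  b=8
a=0:    L    L    L    W    W    W    W    W    L
a=1:    L    L    L    W    W    W    W    W    L
a=2:    L    L    L    W    W    W    W    W    L
a=3:    W    W    W    L    L    L    W    W    W
a=4:    W    W    W    L    L    L    W    W    W
a=5:    W    W    W    L    L    L    W    W    W
a=6:    L    L    L    W    W    W    W    W    L
a=7:    L    L    L    W    W    W    W    W    L
Cells with no legal move (terminal, hence L): (0,0), (0,1), (0,2), (1,0), (1,1), (1,2), (2,0), (2,1), (2,2).
The remaining L cells, each justified by listing all of its moves:
(0,8): moves to (0,5)(W), (0,4)(W), (0,3)(W); every one is W ⇒ L
(1,8): moves to (1,5)(W), (1,4)(W), (1,3)(W); every one is W ⇒ L
(2,8): moves to (2,5)(W), (2,4)(W), (2,3)(W); every one is W ⇒ L
(3,3): moves to (0,3)(W), (3,0)(W); every one is W ⇒ L
(3,4): moves to (0,4)(W), (3,1)(W), (3,0)(W); every one is W ⇒ L
(3,5): moves to (0,5)(W), (3,2)(W), (3,1)(W), (3,0)(W); every one is W ⇒ L
(4,3): moves to (1,3)(W), (4,0)(W); every one is W ⇒ L
(4,4): moves to (1,4)(W), (4,1)(W), (4,0)(W); every one is W ⇒ L
(4,5): moves to (1,5)(W), (4,2)(W), (4,1)(W), (4,0)(W); every one is W ⇒ L
(5,3): moves to (2,3)(W), (5,0)(W); every one is W ⇒ L
(5,4): moves to (2,4)(W), (5,1)(W), (5,0)(W); every one is W ⇒ L
(5,5): moves to (2,5)(W), (5,2)(W), (5,1)(W), (5,0)(W); every one is W ⇒ L
(6,0): the only move is to (3,0)(W), a W ⇒ L
(6,1): the only move is to (3,1)(W), a W ⇒ L
(6,2): the only move is to (3,2)(W), a W ⇒ L
(6,8): moves to (3,8)(W), (6,5)(W), (6,4)(W), (6,3)(W); every one is W ⇒ L
(7,0): the only move is to (4,0)(W), a W ⇒ L
(7,1): the only move is to (4,1)(W), a W ⇒ L
(7,2): the only move is to (4,2)(W), a W ⇒ L
(7,8): moves to (4,8)(W), (7,5)(W), (7,4)(W), (7,3)(W); every one is W ⇒ L
Every other cell has at least one move into one of the L cells above, so it is W.
L cells per row: a=0: 4, a=1: 4, a=2: 4, a=3: 3, a=4: 3, a=5: 3, a=6: 4, a=7: 4; total 29.

29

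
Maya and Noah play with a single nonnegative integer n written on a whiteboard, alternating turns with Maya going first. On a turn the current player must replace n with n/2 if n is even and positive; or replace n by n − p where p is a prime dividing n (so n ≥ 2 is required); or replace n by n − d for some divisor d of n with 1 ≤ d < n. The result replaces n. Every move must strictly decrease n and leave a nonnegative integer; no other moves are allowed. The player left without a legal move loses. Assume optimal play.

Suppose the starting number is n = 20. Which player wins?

Noah wins.

Classify positions by backward induction: terminal positions (no move available) are L. From any other position, the mover wins iff some move reaches an L.
n=0: no move → L
n=1: no move → L
n=2: W (go to 0, an L position)
n=3: W (go to 0, an L position)
n=4: L (options 2(W), 3(W) are all W)
n=5: W (go to 0, an L position)
n=6: W (go to 4, an L position)
n=7: W (go to 0, an L position)
n=8: W (go to 4, an L position)
n=9: L (options 6(W), 8(W) are all W)
n=10: W (go to 9, an L position)
n=11: W (go to 0, an L position)
n=12: W (go to 9, an L position)
n=13: W (go to 0, an L position)
n=14: L (options 7(W), 12(W), 13(W) are all W)
n=15: W (go to 14, an L position)
n=16: W (go to 14, an L position)
n=17: W (go to 0, an L position)
n=18: W (go to 9, an L position)
n=19: W (go to 0, an L position)
n=20: L (options 10(W), 15(W), 16(W), 18(W), 19(W) are all W)
The starting position 20 is L: whatever Maya does, the opponent receives a W position.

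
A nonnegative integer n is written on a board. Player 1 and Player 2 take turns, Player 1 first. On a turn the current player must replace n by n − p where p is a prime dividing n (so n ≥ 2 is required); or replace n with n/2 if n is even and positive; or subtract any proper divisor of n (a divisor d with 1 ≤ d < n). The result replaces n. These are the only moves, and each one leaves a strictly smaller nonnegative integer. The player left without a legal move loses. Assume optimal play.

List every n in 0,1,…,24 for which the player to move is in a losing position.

Work bottom-up. With no move the player to move loses. Otherwise the position is W if at least one move leads to an L position for the opponent, and L if every move leads to a W.
n=0: no move → L
n=1: no move → L
n=2: →0(L), so W
n=3: →0(L), so W
n=4: →2(W), 3(W) — all W, so L
n=5: →0(L), so W
n=6: →4(L), so W
n=7: →0(L), so W
n=8: →4(L), so W
n=9: →6(W), 8(W) — all W, so L
n=10: →9(L), so W
n=11: →0(L), so W
n=12: →9(L), so W
n=13: →0(L), so W
n=14: →7(W), 12(W), 13(W) — all W, so L
n=15: →14(L), so W
n=16: →14(L), so W
n=17: →0(L), so W
n=18: →9(L), so W
n=19: →0(L), so W
n=20: →10(W), 15(W), 16(W), 18(W), 19(W) — all W, so L
n=21: →14(L), so W
n=22: →20(L), so W
n=23: →0(L), so W
n=24: →20(L), so W
The losing starting values of n are exactly the entries labelled L in this table (6 of them).

0, 1, 4, 9, 14, 20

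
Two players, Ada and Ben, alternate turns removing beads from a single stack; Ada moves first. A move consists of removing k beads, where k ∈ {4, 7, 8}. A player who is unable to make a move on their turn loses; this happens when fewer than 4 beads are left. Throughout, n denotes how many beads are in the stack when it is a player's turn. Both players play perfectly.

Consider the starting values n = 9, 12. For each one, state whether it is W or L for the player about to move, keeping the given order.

9: W, 12: L

Use the standard recursion: the mover loses at a terminal position; elsewhere, the mover wins exactly when some move hands the opponent an L position.
n=0: no move → L
n=1: no move → L
n=2: no move → L
n=3: no move → L
n=4: reaches L-position 0 → W
n=5: reaches L-position 1 → W
n=6: reaches L-position 2 → W
n=7: reaches L-position 3 → W
n=8: reaches L-position 1 → W
n=9: reaches L-position 2 → W
n=10: reaches L-position 3 → W
n=11: reaches L-position 3 → W
n=12: only reaches 8(W), 5(W), 4(W), all W → L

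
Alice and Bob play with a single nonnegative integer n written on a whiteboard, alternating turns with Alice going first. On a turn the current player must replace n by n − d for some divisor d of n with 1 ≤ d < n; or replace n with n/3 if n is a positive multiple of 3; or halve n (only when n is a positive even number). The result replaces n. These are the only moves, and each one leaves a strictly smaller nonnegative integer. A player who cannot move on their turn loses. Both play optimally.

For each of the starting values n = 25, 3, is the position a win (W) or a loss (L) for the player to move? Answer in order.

25: L, 3: W

Compute win/loss labels from the base case upward. A position with no move is L. Any other position is W if it can reach an L in one move, else L.
n=0: no move → L
n=1: no move → L
n=2: →1(L), so W
n=3: →1(L), so W
n=4: →2(W), 3(W) — all W, so L
n=5: →4(L), so W
n=6: →4(L), so W
n=7: →6(W) only, which is W, so L
n=8: →4(L), so W
n=9: →3(W), 6(W), 8(W) — all W, so L
n=10: →9(L), so W
n=11: →10(W) only, which is W, so L
n=12: →4(L), so W
n=13: →12(W) only, which is W, so L
n=14: →7(L), so W
n=15: →5(W), 10(W), 12(W), 14(W) — all W, so L
n=16: →15(L), so W
n=17: →16(W) only, which is W, so L
n=18: →9(L), so W
n=19: →18(W) only, which is W, so L
n=20: →15(L), so W
n=21: →7(L), so W
n=22: →11(L), so W
n=23: →22(W) only, which is W, so L
n=24: →23(L), so W
n=25: →20(W), 24(W) — all W, so L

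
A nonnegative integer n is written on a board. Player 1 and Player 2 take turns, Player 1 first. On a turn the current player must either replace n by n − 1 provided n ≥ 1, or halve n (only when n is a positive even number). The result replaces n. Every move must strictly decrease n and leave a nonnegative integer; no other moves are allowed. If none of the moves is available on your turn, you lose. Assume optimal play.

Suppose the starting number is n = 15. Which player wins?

Player 2 wins.

Build the W/L table. Terminal = L. A non-terminal position is W if it has a move to some L; otherwise it is L.
n=0: no move → L
n=1: →0(L), so W
n=2: →1(W) only, which is W, so L
n=3: →2(L), so W
n=4: →2(L), so W
n=5: →4(W) only, which is W, so L
n=6: →5(L), so W
n=7: →6(W) only, which is W, so L
n=8: →7(L), so W
n=9: →8(W) only, which is W, so L
n=10: →5(L), so W
n=11: →10(W) only, which is W, so L
n=12: →11(L), so W
n=13: →12(W) only, which is W, so L
n=14: →7(L), so W
n=15: →14(W) only, which is W, so L
Every move from 15 reaches a W position, so the mover loses.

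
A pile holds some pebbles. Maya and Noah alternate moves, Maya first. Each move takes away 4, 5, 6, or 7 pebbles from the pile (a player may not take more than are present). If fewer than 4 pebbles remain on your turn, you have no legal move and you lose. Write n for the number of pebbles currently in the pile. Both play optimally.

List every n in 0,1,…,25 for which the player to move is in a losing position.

0, 1, 2, 3, 11, 12, 13, 14, 22, 23, 24, 25

Positions with no move are L. A position that does have a move is losing for the player to move precisely when every available move leads to a winning position for the opponent. Fill in the labels:
n=0: no move → L
n=1: no move → L
n=2: no move → L
n=3: no move → L
n=4: W (go to 0, an L position)
n=5: W (go to 1, an L position)
n=6: W (go to 2, an L position)
n=7: W (go to 3, an L position)
n=8: W (go to 3, an L position)
n=9: W (go to 3, an L position)
n=10: W (go to 3, an L position)
n=11: L (options 7(W), 6(W), 5(W), 4(W) are all W)
n=12: L (options 8(W), 7(W), 6(W), 5(W) are all W)
n=13: L (options 9(W), 8(W), 7(W), 6(W) are all W)
n=14: L (options 10(W), 9(W), 8(W), 7(W) are all W)
n=15: W (go to 11, an L position)
n=16: W (go to 12, an L position)
n=17: W (go to 13, an L position)
n=18: W (go to 14, an L position)
n=19: W (go to 14, an L position)
n=20: W (go to 14, an L position)
n=21: W (go to 14, an L position)
n=22: L (options 18(W), 17(W), 16(W), 15(W) are all W)
n=23: L (options 19(W), 18(W), 17(W), 16(W) are all W)
n=24: L (options 20(W), 19(W), 18(W), 17(W) are all W)
n=25: L (options 21(W), 20(W), 19(W), 18(W) are all W)
The losing starting values of n are exactly the entries labelled L in this table (12 of them).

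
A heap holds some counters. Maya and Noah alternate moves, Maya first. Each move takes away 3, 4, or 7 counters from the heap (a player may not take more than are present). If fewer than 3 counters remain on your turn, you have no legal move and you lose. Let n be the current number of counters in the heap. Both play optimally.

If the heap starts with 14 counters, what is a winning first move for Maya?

Remove 3, leaving 11.

Work bottom-up. With no move the player to move loses. Otherwise the position is W if at least one move leads to an L position for the opponent, and L if every move leads to a W.
n=0: no move → L
n=1: no move → L
n=2: no move → L
n=3: reaches L-position 0 → W
n=4: reaches L-position 1 → W
n=5: reaches L-position 2 → W
n=6: reaches L-position 2 → W
n=7: reaches L-position 0 → W
n=8: reaches L-position 1 → W
n=9: reaches L-position 2 → W
n=10: only reaches 7(W), 6(W), 3(W), all W → L
n=11: only reaches 8(W), 7(W), 4(W), all W → L
n=12: only reaches 9(W), 8(W), 5(W), all W → L
n=13: reaches L-position 10 → W
n=14: reaches L-position 11 → W
From 14, the L positions reachable in one move are: 11, 10. Any move reaching one of these is winning.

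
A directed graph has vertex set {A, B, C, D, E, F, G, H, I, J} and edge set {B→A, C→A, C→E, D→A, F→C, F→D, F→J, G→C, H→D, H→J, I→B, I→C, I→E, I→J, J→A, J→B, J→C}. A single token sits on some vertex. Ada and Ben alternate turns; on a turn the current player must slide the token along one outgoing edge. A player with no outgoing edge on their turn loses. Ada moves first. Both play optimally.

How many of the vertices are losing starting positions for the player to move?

5

Build the W/L table. Terminal = L. A non-terminal position is W if it has a move to some L; otherwise it is L.
Every edge goes from a vertex to one that appears earlier in the order E, A, C, B, J, I, D, F, H, G, so processing vertices in that order labels each vertex after all of its successors.
E: no outgoing edge → L
A: no outgoing edge → L
C: reaches L-position A → W
B: reaches L-position A → W
J: reaches L-position A → W
I: reaches L-position E → W
D: reaches L-position A → W
F: only reaches D(W), J(W), C(W), all W → L
H: only reaches D(W), J(W), all W → L
G: only reaches C(W), which is W → L
The L vertices are A, E, F, G, H; that is 5 in all.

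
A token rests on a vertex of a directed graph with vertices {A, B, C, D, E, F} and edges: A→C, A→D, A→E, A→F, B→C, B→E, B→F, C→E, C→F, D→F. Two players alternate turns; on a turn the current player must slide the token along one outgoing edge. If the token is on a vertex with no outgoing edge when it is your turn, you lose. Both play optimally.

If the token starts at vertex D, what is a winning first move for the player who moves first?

Build the W/L table. Terminal = L. A non-terminal position is W if it has a move to some L; otherwise it is L.
Every edge goes from a vertex to one that appears earlier in the order F, E, C, D, B, A, so processing vertices in that order labels each vertex after all of its successors.
F: no outgoing edge → L
E: no outgoing edge → L
C: can move to E, which is L ⇒ W
D: can move to F, which is L ⇒ W
B: can move to E, which is L ⇒ W
A: can move to E, which is L ⇒ W
From D, the L positions reachable in one move are: F.

Move to F.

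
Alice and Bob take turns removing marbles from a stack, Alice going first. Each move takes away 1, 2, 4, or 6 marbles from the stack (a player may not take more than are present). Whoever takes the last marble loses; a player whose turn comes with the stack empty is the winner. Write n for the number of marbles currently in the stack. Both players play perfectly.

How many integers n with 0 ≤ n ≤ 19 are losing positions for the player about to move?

Use the standard recursion: the mover wins at a terminal position; elsewhere, the mover wins exactly when some move hands the opponent an L position.
n=0: no move; the opponent has just taken the last marble and therefore loses → W
n=1: →0(W) only, which is W, so L
n=2: →1(L), so W
n=3: →1(L), so W
n=4: →3(W), 2(W), 0(W) — all W, so L
n=5: →4(L), so W
n=6: →4(L), so W
n=7: →1(L), so W
n=8: →4(L), so W
n=9: →8(W), 7(W), 5(W), 3(W) — all W, so L
n=10: →9(L), so W
n=11: →9(L), so W
n=12: →11(W), 10(W), 8(W), 6(W) — all W, so L
n=13: →12(L), so W
n=14: →12(L), so W
n=15: →9(L), so W
n=16: →12(L), so W
n=17: →16(W), 15(W), 13(W), 11(W) — all W, so L
n=18: →17(L), so W
n=19: →17(L), so W
L entries with 0 ≤ n ≤ 19: n = 1, 4, 9, 12, 17; that makes 5.

5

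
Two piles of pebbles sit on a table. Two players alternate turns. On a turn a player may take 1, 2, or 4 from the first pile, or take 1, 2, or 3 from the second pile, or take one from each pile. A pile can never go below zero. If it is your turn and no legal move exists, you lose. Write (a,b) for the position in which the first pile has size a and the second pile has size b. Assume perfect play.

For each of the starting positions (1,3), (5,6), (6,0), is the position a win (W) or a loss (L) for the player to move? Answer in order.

(1,3): W, (5,6): W, (6,0): L

Label each position W (a win for the player to move) or L (a loss). A position with no legal move is L; any other position is W exactly when some move reaches an L, and L when every move reaches a W.
No move ever increases a pile, so every position that can arise here has a ≤ 6 and b ≤ 6; it is enough to label the cells with 0 ≤ a ≤ 6 and 0 ≤ b ≤ 6.
Every move lowers a or b (never raises either), so fill the grid row by row in increasing a, and left to right within a row: each cell's successors are then already labelled.
      b=0  b=1  b=2  b=3  b=4  b=5  b=6
a=0:    L    W    W    W    L    W    W
a=1:    W    W    L    W    W    W    L
a=2:    W    L    W    W    W    L    W
a=3:    L    W    W    W    L    W    W
a=4:    W    W    L    W    W    W    L
a=5:    W    L    W    W    W    L    W
a=6:    L    W    W    W    L    W    W
Cells with no legal move (terminal, hence L): (0,0).
The remaining L cells, each justified by listing all of its moves:
(0,4): only reaches (0,3)(W), (0,2)(W), (0,1)(W), all W → L
(1,2): only reaches (0,2)(W), (1,1)(W), (1,0)(W), (0,1)(W), all W → L
(1,6): only reaches (0,6)(W), (1,5)(W), (1,4)(W), (1,3)(W), (0,5)(W), all W → L
(2,1): only reaches (1,1)(W), (0,1)(W), (2,0)(W), (1,0)(W), all W → L
(2,5): only reaches (1,5)(W), (0,5)(W), (2,4)(W), (2,3)(W), (2,2)(W), (1,4)(W), all W → L
(3,0): only reaches (2,0)(W), (1,0)(W), all W → L
(3,4): only reaches (2,4)(W), (1,4)(W), (3,3)(W), (3,2)(W), (3,1)(W), (2,3)(W), all W → L
(4,2): only reaches (3,2)(W), (2,2)(W), (0,2)(W), (4,1)(W), (4,0)(W), (3,1)(W), all W → L
(4,6): only reaches (3,6)(W), (2,6)(W), (0,6)(W), (4,5)(W), (4,4)(W), (4,3)(W), (3,5)(W), all W → L
(5,1): only reaches (4,1)(W), (3,1)(W), (1,1)(W), (5,0)(W), (4,0)(W), all W → L
(5,5): only reaches (4,5)(W), (3,5)(W), (1,5)(W), (5,4)(W), (5,3)(W), (5,2)(W), (4,4)(W), all W → L
(6,0): only reaches (5,0)(W), (4,0)(W), (2,0)(W), all W → L
(6,4): only reaches (5,4)(W), (4,4)(W), (2,4)(W), (6,3)(W), (6,2)(W), (6,1)(W), (5,3)(W), all W → L
Every other cell has at least one move into one of the L cells above, so it is W.
(1,3): the move to (1,2) reaches an L cell, so W
(5,6): the move to (4,6) reaches an L cell, so W
(6,0): one of the L cells justified above, so L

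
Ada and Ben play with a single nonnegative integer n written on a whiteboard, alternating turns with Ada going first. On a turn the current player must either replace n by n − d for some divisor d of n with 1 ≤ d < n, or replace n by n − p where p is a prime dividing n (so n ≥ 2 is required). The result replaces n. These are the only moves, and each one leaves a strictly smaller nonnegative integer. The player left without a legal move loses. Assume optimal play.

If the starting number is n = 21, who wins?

Label each position W (a win for the player to move) or L (a loss). A position with no legal move is L; any other position is W exactly when some move reaches an L, and L when every move reaches a W.
n=0: no move → L
n=1: no move → L
n=2: reaches L-position 0 → W
n=3: reaches L-position 0 → W
n=4: only reaches 2(W), 3(W), all W → L
n=5: reaches L-position 0 → W
n=6: reaches L-position 4 → W
n=7: reaches L-position 0 → W
n=8: reaches L-position 4 → W
n=9: only reaches 6(W), 8(W), all W → L
n=10: reaches L-position 9 → W
n=11: reaches L-position 0 → W
n=12: reaches L-position 9 → W
n=13: reaches L-position 0 → W
n=14: only reaches 7(W), 12(W), 13(W), all W → L
n=15: reaches L-position 14 → W
n=16: reaches L-position 14 → W
n=17: reaches L-position 0 → W
n=18: reaches L-position 9 → W
n=19: reaches L-position 0 → W
n=20: only reaches 10(W), 15(W), 16(W), 18(W), 19(W), all W → L
n=21: reaches L-position 14 → W
The starting position 21 is W: Ada should move to 14, handing over an L position.

Ada wins.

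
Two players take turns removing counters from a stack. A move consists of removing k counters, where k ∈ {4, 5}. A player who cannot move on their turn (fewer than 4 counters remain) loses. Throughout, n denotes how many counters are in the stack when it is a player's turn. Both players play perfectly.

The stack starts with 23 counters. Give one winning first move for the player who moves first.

Remove 4, leaving 19.

Build the W/L table. Terminal = L. A non-terminal position is W if it has a move to some L; otherwise it is L.
n=0: no move → L
n=1: no move → L
n=2: no move → L
n=3: no move → L
n=4: W (go to 0, an L position)
n=5: W (go to 1, an L position)
n=6: W (go to 2, an L position)
n=7: W (go to 3, an L position)
n=8: W (go to 3, an L position)
n=9: L (options 5(W), 4(W) are all W)
n=10: L (options 6(W), 5(W) are all W)
n=11: L (options 7(W), 6(W) are all W)
n=12: L (options 8(W), 7(W) are all W)
n=13: W (go to 9, an L position)
n=14: W (go to 10, an L position)
n=15: W (go to 11, an L position)
n=16: W (go to 12, an L position)
n=17: W (go to 12, an L position)
n=18: L (options 14(W), 13(W) are all W)
n=19: L (options 15(W), 14(W) are all W)
n=20: L (options 16(W), 15(W) are all W)
n=21: L (options 17(W), 16(W) are all W)
n=22: W (go to 18, an L position)
n=23: W (go to 19, an L position)
From 23, the L positions reachable in one move are: 19, 18. Any move reaching one of these is winning.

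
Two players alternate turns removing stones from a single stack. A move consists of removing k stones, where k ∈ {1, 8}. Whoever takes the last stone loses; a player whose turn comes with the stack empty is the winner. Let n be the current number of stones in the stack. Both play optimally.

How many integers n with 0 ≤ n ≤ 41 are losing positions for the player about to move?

19

Classify positions by backward induction: terminal positions (no move available) are W. From any other position, the mover wins iff some move reaches an L.
n=0: no move; the opponent has just taken the last stone and therefore loses → W
n=1: L (sole option 0(W) is W)
n=2: W (go to 1, an L position)
n=3: L (sole option 2(W) is W)
n=4: W (go to 3, an L position)
n=5: L (sole option 4(W) is W)
n=6: W (go to 5, an L position)
n=7: L (sole option 6(W) is W)
n=8: W (go to 7, an L position)
n=9: W (go to 1, an L position)
n=10: L (options 9(W), 2(W) are all W)
n=11: W (go to 10, an L position)
n=12: L (options 11(W), 4(W) are all W)
n=13: W (go to 12, an L position)
n=14: L (options 13(W), 6(W) are all W)
n=15: W (go to 14, an L position)
n=16: L (options 15(W), 8(W) are all W)
n=17: W (go to 16, an L position)
n=18: W (go to 10, an L position)
n=19: L (options 18(W), 11(W) are all W)
n=20: W (go to 19, an L position)
n=21: L (options 20(W), 13(W) are all W)
n=22: W (go to 21, an L position)
n=23: L (options 22(W), 15(W) are all W)
n=24: W (go to 23, an L position)
n=25: L (options 24(W), 17(W) are all W)
n=26: W (go to 25, an L position)
n=27: W (go to 19, an L position)
n=28: L (options 27(W), 20(W) are all W)
n=29: W (go to 28, an L position)
n=30: L (options 29(W), 22(W) are all W)
n=31: W (go to 30, an L position)
n=32: L (options 31(W), 24(W) are all W)
n=33: W (go to 32, an L position)
n=34: L (options 33(W), 26(W) are all W)
n=35: W (go to 34, an L position)
n=36: W (go to 28, an L position)
n=37: L (options 36(W), 29(W) are all W)
n=38: W (go to 37, an L position)
n=39: L (options 38(W), 31(W) are all W)
n=40: W (go to 39, an L position)
n=41: L (options 40(W), 33(W) are all W)
L entries with 0 ≤ n ≤ 41: n = 1, 3, 5, 7, 10, 12, 14, 16, 19, 21, 23, 25, 28, 30, 32, 34, 37, 39, 41; that makes 19.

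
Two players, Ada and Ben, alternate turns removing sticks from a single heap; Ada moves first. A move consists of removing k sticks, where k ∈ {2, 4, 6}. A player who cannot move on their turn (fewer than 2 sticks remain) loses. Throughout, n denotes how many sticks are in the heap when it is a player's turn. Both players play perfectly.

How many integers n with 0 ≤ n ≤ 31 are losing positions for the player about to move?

Compute win/loss labels from the base case upward. A position with no move is L. Any other position is W if it can reach an L in one move, else L.
n=0: no move → L
n=1: no move → L
n=2: W (go to 0, an L position)
n=3: W (go to 1, an L position)
n=4: W (go to 0, an L position)
n=5: W (go to 1, an L position)
n=6: W (go to 0, an L position)
n=7: W (go to 1, an L position)
n=8: L (options 6(W), 4(W), 2(W) are all W)
n=9: L (options 7(W), 5(W), 3(W) are all W)
n=10: W (go to 8, an L position)
n=11: W (go to 9, an L position)
n=12: W (go to 8, an L position)
n=13: W (go to 9, an L position)
n=14: W (go to 8, an L position)
n=15: W (go to 9, an L position)
n=16: L (options 14(W), 12(W), 10(W) are all W)
n=17: L (options 15(W), 13(W), 11(W) are all W)
n=18: W (go to 16, an L position)
n=19: W (go to 17, an L position)
n=20: W (go to 16, an L position)
n=21: W (go to 17, an L position)
n=22: W (go to 16, an L position)
n=23: W (go to 17, an L position)
n=24: L (options 22(W), 20(W), 18(W) are all W)
n=25: L (options 23(W), 21(W), 19(W) are all W)
n=26: W (go to 24, an L position)
n=27: W (go to 25, an L position)
n=28: W (go to 24, an L position)
n=29: W (go to 25, an L position)
n=30: W (go to 24, an L position)
n=31: W (go to 25, an L position)
L entries with 0 ≤ n ≤ 31: n = 0, 1, 8, 9, 16, 17, 24, 25; that makes 8.

8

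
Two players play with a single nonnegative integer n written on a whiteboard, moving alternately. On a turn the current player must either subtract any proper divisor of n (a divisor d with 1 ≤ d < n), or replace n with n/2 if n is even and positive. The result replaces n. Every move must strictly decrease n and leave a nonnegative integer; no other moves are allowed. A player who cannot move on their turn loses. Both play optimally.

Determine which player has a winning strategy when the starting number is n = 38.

Positions with no move are L. A position that does have a move is losing for the player to move precisely when every available move leads to a winning position for the opponent. Fill in the labels:
n=0: no move → L
n=1: no move → L
n=2: →1(L), so W
n=3: →2(W) only, which is W, so L
n=4: →3(L), so W
n=5: →4(W) only, which is W, so L
n=6: →3(L), so W
n=7: →6(W) only, which is W, so L
n=8: →7(L), so W
n=9: →6(W), 8(W) — all W, so L
n=10: →5(L), so W
n=11: →10(W) only, which is W, so L
n=12: →9(L), so W
n=13: →12(W) only, which is W, so L
n=14: →7(L), so W
n=15: →10(W), 12(W), 14(W) — all W, so L
n=16: →15(L), so W
n=17: →16(W) only, which is W, so L
n=18: →9(L), so W
n=19: →18(W) only, which is W, so L
n=20: →15(L), so W
n=21: →14(W), 18(W), 20(W) — all W, so L
n=22: →11(L), so W
n=23: →22(W) only, which is W, so L
n=24: →21(L), so W
n=25: →20(W), 24(W) — all W, so L
n=26: →13(L), so W
n=27: →18(W), 24(W), 26(W) — all W, so L
n=28: →21(L), so W
n=29: →28(W) only, which is W, so L
n=30: →15(L), so W
n=31: →30(W) only, which is W, so L
n=32: →31(L), so W
n=33: →22(W), 30(W), 32(W) — all W, so L
n=34: →17(L), so W
n=35: →28(W), 30(W), 34(W) — all W, so L
n=36: →27(L), so W
n=37: →36(W) only, which is W, so L
n=38: →19(L), so W
The starting position 38 is W: the player to move should move to 19, handing over an L position.

The first player wins.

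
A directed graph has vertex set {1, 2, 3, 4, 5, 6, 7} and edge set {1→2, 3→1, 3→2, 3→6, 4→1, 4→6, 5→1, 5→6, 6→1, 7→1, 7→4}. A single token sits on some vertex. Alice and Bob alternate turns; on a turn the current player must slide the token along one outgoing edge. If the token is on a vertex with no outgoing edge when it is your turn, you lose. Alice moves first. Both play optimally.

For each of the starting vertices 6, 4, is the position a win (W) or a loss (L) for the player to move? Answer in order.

Build the W/L table. Terminal = L. A non-terminal position is W if it has a move to some L; otherwise it is L.
Every edge goes from a vertex to one that appears earlier in the order 2, 1, 6, 4, 3, 5, 7, so processing vertices in that order labels each vertex after all of its successors.
2: no outgoing edge → L
1: W (go to 2, an L position)
6: L (sole option 1(W) is W)
4: W (go to 6, an L position)
3: W (go to 6, an L position)
5: W (go to 6, an L position)
7: L (options 4(W), 1(W) are all W)

6: L, 4: W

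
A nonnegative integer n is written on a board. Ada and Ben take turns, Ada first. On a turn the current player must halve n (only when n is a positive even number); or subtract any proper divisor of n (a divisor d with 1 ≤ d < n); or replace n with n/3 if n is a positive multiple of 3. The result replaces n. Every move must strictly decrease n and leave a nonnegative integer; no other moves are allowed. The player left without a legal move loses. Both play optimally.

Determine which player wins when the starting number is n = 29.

Ada wins.

Positions with no move are L. A position that does have a move is losing for the player to move precisely when every available move leads to a winning position for the opponent. Fill in the labels:
n=0: no move → L
n=1: no move → L
n=2: →1(L), so W
n=3: →1(L), so W
n=4: →2(W), 3(W) — all W, so L
n=5: →4(L), so W
n=6: →4(L), so W
n=7: →6(W) only, which is W, so L
n=8: →4(L), so W
n=9: →3(W), 6(W), 8(W) — all W, so L
n=10: →9(L), so W
n=11: →10(W) only, which is W, so L
n=12: →4(L), so W
n=13: →12(W) only, which is W, so L
n=14: →7(L), so W
n=15: →5(W), 10(W), 12(W), 14(W) — all W, so L
n=16: →15(L), so W
n=17: →16(W) only, which is W, so L
n=18: →9(L), so W
n=19: →18(W) only, which is W, so L
n=20: →15(L), so W
n=21: →7(L), so W
n=22: →11(L), so W
n=23: →22(W) only, which is W, so L
n=24: →23(L), so W
n=25: →20(W), 24(W) — all W, so L
n=26: →13(L), so W
n=27: →9(L), so W
n=28: →14(W), 21(W), 24(W), 26(W), 27(W) — all W, so L
n=29: →28(L), so W
From 29 Ada can move to 28, reaching an L position.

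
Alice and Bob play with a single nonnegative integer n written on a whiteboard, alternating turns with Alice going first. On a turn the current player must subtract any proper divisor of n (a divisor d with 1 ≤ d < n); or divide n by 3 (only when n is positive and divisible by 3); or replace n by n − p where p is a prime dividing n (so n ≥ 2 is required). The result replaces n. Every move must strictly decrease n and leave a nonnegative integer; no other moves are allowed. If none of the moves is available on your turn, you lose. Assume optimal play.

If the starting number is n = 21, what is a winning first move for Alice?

Positions with no move are L. A position that does have a move is losing for the player to move precisely when every available move leads to a winning position for the opponent. Fill in the labels:
n=0: no move → L
n=1: no move → L
n=2: →0(L), so W
n=3: →0(L), so W
n=4: →2(W), 3(W) — all W, so L
n=5: →0(L), so W
n=6: →4(L), so W
n=7: →0(L), so W
n=8: →4(L), so W
n=9: →3(W), 6(W), 8(W) — all W, so L
n=10: →9(L), so W
n=11: →0(L), so W
n=12: →4(L), so W
n=13: →0(L), so W
n=14: →7(W), 12(W), 13(W) — all W, so L
n=15: →14(L), so W
n=16: →14(L), so W
n=17: →0(L), so W
n=18: →9(L), so W
n=19: →0(L), so W
n=20: →10(W), 15(W), 16(W), 18(W), 19(W) — all W, so L
n=21: →14(L), so W
From 21, the L positions reachable in one move are: 14, 20. Any move reaching one of these is winning.

Move to 14.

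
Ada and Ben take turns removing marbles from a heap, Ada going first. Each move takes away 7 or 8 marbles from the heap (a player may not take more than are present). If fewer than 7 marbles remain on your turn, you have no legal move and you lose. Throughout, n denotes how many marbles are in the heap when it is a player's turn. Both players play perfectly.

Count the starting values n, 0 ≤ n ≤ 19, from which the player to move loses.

12

Build the W/L table. Terminal = L. A non-terminal position is W if it has a move to some L; otherwise it is L.
n=0: no move → L
n=1: no move → L
n=2: no move → L
n=3: no move → L
n=4: no move → L
n=5: no move → L
n=6: no move → L
n=7: →0(L), so W
n=8: →1(L), so W
n=9: →2(L), so W
n=10: →3(L), so W
n=11: →4(L), so W
n=12: →5(L), so W
n=13: →6(L), so W
n=14: →6(L), so W
n=15: →8(W), 7(W) — all W, so L
n=16: →9(W), 8(W) — all W, so L
n=17: →10(W), 9(W) — all W, so L
n=18: →11(W), 10(W) — all W, so L
n=19: →12(W), 11(W) — all W, so L
L entries with 0 ≤ n ≤ 19: n = 0, 1, 2, 3, 4, 5, 6, 15, 16, 17, 18, 19; that makes 12.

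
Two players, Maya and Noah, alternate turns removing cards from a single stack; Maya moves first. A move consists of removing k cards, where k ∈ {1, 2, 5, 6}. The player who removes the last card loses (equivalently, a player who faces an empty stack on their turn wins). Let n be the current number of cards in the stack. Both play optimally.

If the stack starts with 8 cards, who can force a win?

Positions with no move are W. A position that does have a move is losing for the player to move precisely when every available move leads to a winning position for the opponent. Fill in the labels:
n=0: no move; the opponent has just taken the last card and therefore loses → W
n=1: only reaches 0(W), which is W → L
n=2: reaches L-position 1 → W
n=3: reaches L-position 1 → W
n=4: only reaches 3(W), 2(W), all W → L
n=5: reaches L-position 4 → W
n=6: reaches L-position 4 → W
n=7: reaches L-position 1 → W
n=8: only reaches 7(W), 6(W), 3(W), 2(W), all W → L
Every move from 8 reaches a W position, so the mover loses.

Noah wins.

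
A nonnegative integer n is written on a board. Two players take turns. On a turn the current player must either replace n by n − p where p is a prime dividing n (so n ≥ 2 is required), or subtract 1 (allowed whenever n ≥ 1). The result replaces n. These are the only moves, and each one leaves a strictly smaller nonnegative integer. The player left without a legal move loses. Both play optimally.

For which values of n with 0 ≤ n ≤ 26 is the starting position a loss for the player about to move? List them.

Use the standard recursion: the mover loses at a terminal position; elsewhere, the mover wins exactly when some move hands the opponent an L position.
n=0: no move → L
n=1: reaches L-position 0 → W
n=2: reaches L-position 0 → W
n=3: reaches L-position 0 → W
n=4: only reaches 2(W), 3(W), all W → L
n=5: reaches L-position 0 → W
n=6: reaches L-position 4 → W
n=7: reaches L-position 0 → W
n=8: only reaches 6(W), 7(W), all W → L
n=9: reaches L-position 8 → W
n=10: reaches L-position 8 → W
n=11: reaches L-position 0 → W
n=12: only reaches 9(W), 10(W), 11(W), all W → L
n=13: reaches L-position 0 → W
n=14: reaches L-position 12 → W
n=15: reaches L-position 12 → W
n=16: only reaches 14(W), 15(W), all W → L
n=17: reaches L-position 0 → W
n=18: reaches L-position 16 → W
n=19: reaches L-position 0 → W
n=20: only reaches 15(W), 18(W), 19(W), all W → L
n=21: reaches L-position 20 → W
n=22: reaches L-position 20 → W
n=23: reaches L-position 0 → W
n=24: only reaches 21(W), 22(W), 23(W), all W → L
n=25: reaches L-position 20 → W
n=26: reaches L-position 24 → W
The losing starting values of n are exactly the entries labelled L in this table (7 of them).

0, 4, 8, 12, 16, 20, 24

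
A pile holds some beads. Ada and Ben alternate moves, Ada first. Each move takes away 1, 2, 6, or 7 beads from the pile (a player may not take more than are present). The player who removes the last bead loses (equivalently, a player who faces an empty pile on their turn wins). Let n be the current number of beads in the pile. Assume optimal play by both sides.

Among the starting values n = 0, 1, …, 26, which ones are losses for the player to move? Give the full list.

1, 4, 9, 12, 17, 20, 25

Compute win/loss labels from the base case upward. A position with no move is W. Any other position is W if it can reach an L in one move, else L.
n=0: no move; the opponent has just taken the last bead and therefore loses → W
n=1: →0(W) only, which is W, so L
n=2: →1(L), so W
n=3: →1(L), so W
n=4: →3(W), 2(W) — all W, so L
n=5: →4(L), so W
n=6: →4(L), so W
n=7: →1(L), so W
n=8: →1(L), so W
n=9: →8(W), 7(W), 3(W), 2(W) — all W, so L
n=10: →9(L), so W
n=11: →9(L), so W
n=12: →11(W), 10(W), 6(W), 5(W) — all W, so L
n=13: →12(L), so W
n=14: →12(L), so W
n=15: →9(L), so W
n=16: →9(L), so W
n=17: →16(W), 15(W), 11(W), 10(W) — all W, so L
n=18: →17(L), so W
n=19: →17(L), so W
n=20: →19(W), 18(W), 14(W), 13(W) — all W, so L
n=21: →20(L), so W
n=22: →20(L), so W
n=23: →17(L), so W
n=24: →17(L), so W
n=25: →24(W), 23(W), 19(W), 18(W) — all W, so L
n=26: →25(L), so W
Reading off the rows marked L gives the requested list; there are 7 such values of n.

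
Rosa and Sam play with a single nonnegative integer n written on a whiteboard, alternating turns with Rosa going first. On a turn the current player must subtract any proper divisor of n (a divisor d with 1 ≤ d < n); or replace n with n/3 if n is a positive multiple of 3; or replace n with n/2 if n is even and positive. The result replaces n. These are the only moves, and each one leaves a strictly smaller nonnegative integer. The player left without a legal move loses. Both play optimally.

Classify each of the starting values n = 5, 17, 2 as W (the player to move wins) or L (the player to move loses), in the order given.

5: W, 17: L, 2: W

Label each position W (a win for the player to move) or L (a loss). A position with no legal move is L; any other position is W exactly when some move reaches an L, and L when every move reaches a W.
n=0: no move → L
n=1: no move → L
n=2: can move to 1, which is L ⇒ W
n=3: can move to 1, which is L ⇒ W
n=4: moves to 2(W), 3(W); every one is W ⇒ L
n=5: can move to 4, which is L ⇒ W
n=6: can move to 4, which is L ⇒ W
n=7: the only move is to 6(W), a W ⇒ L
n=8: can move to 4, which is L ⇒ W
n=9: moves to 3(W), 6(W), 8(W); every one is W ⇒ L
n=10: can move to 9, which is L ⇒ W
n=11: the only move is to 10(W), a W ⇒ L
n=12: can move to 4, which is L ⇒ W
n=13: the only move is to 12(W), a W ⇒ L
n=14: can move to 7, which is L ⇒ W
n=15: moves to 5(W), 10(W), 12(W), 14(W); every one is W ⇒ L
n=16: can move to 15, which is L ⇒ W
n=17: the only move is to 16(W), a W ⇒ L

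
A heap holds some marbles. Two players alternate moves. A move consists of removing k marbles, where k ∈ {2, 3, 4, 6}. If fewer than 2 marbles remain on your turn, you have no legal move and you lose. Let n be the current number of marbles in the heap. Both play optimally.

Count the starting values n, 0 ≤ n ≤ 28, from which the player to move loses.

Work bottom-up. With no move the player to move loses. Otherwise the position is W if at least one move leads to an L position for the opponent, and L if every move leads to a W.
n=0: no move → L
n=1: no move → L
n=2: reaches L-position 0 → W
n=3: reaches L-position 1 → W
n=4: reaches L-position 1 → W
n=5: reaches L-position 1 → W
n=6: reaches L-position 0 → W
n=7: reaches L-position 1 → W
n=8: only reaches 6(W), 5(W), 4(W), 2(W), all W → L
n=9: only reaches 7(W), 6(W), 5(W), 3(W), all W → L
n=10: reaches L-position 8 → W
n=11: reaches L-position 9 → W
n=12: reaches L-position 9 → W
n=13: reaches L-position 9 → W
n=14: reaches L-position 8 → W
n=15: reaches L-position 9 → W
n=16: only reaches 14(W), 13(W), 12(W), 10(W), all W → L
n=17: only reaches 15(W), 14(W), 13(W), 11(W), all W → L
n=18: reaches L-position 16 → W
n=19: reaches L-position 17 → W
n=20: reaches L-position 17 → W
n=21: reaches L-position 17 → W
n=22: reaches L-position 16 → W
n=23: reaches L-position 17 → W
n=24: only reaches 22(W), 21(W), 20(W), 18(W), all W → L
n=25: only reaches 23(W), 22(W), 21(W), 19(W), all W → L
n=26: reaches L-position 24 → W
n=27: reaches L-position 25 → W
n=28: reaches L-position 25 → W
L entries with 0 ≤ n ≤ 28: n = 0, 1, 8, 9, 16, 17, 24, 25; that makes 8.

8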